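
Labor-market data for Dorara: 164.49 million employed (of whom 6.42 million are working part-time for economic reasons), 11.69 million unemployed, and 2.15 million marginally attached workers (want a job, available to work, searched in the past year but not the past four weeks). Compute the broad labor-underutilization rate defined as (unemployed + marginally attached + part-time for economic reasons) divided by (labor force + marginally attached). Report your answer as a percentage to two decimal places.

Broad underutilization rate ≈ 11.36%.

Labor force = 164.49 + 11.69 = 176.18 million.
Numerator = 11.69 + 2.15 + 6.42 = 20.26 million.
Denominator = 176.18 + 2.15 = 178.33 million.
Broad rate = 20.26 / 178.33 = 11.36%.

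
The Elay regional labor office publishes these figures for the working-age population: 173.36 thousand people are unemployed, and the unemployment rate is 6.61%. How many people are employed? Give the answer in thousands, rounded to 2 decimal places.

About 2,449.33 thousand are employed.

Labor force = U / u = 173.36 / 0.0661 ≈ 2,622.69 thousand.
Employed = labor force − unemployed = 2,622.69 − 173.36 = 2,449.33 thousand.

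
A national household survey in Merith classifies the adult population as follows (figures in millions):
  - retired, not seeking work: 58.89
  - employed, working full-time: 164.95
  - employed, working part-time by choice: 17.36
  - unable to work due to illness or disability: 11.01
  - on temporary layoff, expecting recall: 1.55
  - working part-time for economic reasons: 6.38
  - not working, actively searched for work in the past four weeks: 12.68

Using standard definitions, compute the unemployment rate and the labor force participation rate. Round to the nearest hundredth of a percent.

Employed = 164.95 + 17.36 + 6.38 = 188.69 million (anyone who worked, including part-time for economic reasons, counts as employed).
Unemployed = 1.55 + 12.68 = 14.23 million (jobless and actively searching, or on temporary layoff).
Labor force = 188.69 + 14.23 = 202.92 million.
Not in labor force = 58.89 + 11.01 = 69.90 million (those not working and not actively searching are outside the labor force).
Civilian working-age population = 202.92 + 69.90 = 272.82 million.
Unemployment rate = 14.23 / 202.92 = 7.01%.
Labor force participation rate = 202.92 / 272.82 = 74.38%.

Unemployment rate ≈ 7.01%; labor force participation rate ≈ 74.38%.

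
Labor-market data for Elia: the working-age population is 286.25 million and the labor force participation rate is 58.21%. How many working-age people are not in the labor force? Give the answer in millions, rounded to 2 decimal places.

About 119.62 million are not in the labor force.

Share not in the labor force = 1 − 0.5821 = 0.4179.
Not in labor force = 0.4179 × 286.25 ≈ 119.62 million.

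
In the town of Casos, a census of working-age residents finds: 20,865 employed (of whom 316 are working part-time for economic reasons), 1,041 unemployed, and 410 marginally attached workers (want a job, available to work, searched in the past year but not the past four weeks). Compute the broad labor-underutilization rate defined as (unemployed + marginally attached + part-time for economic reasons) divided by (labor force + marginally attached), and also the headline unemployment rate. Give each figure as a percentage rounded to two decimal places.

Broad underutilization rate ≈ 7.92%; headline unemployment rate ≈ 4.75%.

Labor force = 20,865 + 1,041 = 21,906.
Numerator = 1,041 + 410 + 316 = 1,767.
Denominator = 21,906 + 410 = 22,316.
Broad rate = 1,767 / 22,316 = 7.92%.
Headline unemployment rate = 1,041 / 21,906 = 4.75%.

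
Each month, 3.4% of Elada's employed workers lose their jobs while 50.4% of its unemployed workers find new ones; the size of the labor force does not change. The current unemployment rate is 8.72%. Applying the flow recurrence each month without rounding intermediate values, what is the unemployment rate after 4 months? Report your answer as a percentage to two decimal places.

Unemployment rate after four months ≈ 6.43%.

With a fixed labor force, u_{t+1} = u_t + s·(1−u_t) − f·u_t = u_t·(1−s−f) + s.
Here 1−s−f = 0.462 and s = 0.034.
u_1 = 0.087200 × 0.462 + 0.034 = 0.074286.
u_2 = 0.074286 × 0.462 + 0.034 = 0.068320.
u_3 = 0.068320 × 0.462 + 0.034 = 0.065564.
u_4 = 0.065564 × 0.462 + 0.034 = 0.064291.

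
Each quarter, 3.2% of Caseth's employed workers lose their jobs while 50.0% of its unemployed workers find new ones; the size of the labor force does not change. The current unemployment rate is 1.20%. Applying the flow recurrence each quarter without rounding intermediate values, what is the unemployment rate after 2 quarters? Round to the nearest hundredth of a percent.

Unemployment rate after two quarters ≈ 4.96%.

With a fixed labor force, u_{t+1} = u_t + s·(1−u_t) − f·u_t = u_t·(1−s−f) + s.
Here 1−s−f = 0.468 and s = 0.032.
u_1 = 0.012000 × 0.468 + 0.032 = 0.037616.
u_2 = 0.037616 × 0.468 + 0.032 = 0.049604.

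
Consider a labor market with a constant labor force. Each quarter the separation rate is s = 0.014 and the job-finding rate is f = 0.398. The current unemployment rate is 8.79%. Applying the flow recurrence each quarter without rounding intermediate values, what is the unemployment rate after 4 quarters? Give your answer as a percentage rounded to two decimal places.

With a fixed labor force, u_{t+1} = u_t + s·(1−u_t) − f·u_t = u_t·(1−s−f) + s.
Here 1−s−f = 0.588 and s = 0.014.
u_1 = 0.087900 × 0.588 + 0.014 = 0.065685.
u_2 = 0.065685 × 0.588 + 0.014 = 0.052623.
u_3 = 0.052623 × 0.588 + 0.014 = 0.044942.
u_4 = 0.044942 × 0.588 + 0.014 = 0.040426.

Unemployment rate after four quarters ≈ 4.04%.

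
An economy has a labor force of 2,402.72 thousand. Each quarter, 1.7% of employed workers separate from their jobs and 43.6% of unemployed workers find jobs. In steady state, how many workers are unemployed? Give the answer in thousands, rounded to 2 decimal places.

Steady-state unemployment rate u* = s/(s+f) = 1.7/(1.7+43.6) = 0.037528.
Unemployed = u* × labor force = 0.037528 × 2,402.72 ≈ 90.17 thousand.

About 90.17 thousand are unemployed in steady state.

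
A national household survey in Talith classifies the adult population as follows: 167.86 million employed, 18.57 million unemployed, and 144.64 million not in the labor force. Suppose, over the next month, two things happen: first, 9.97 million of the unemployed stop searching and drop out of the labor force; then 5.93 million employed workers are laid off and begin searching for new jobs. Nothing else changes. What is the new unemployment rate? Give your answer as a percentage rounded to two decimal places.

New unemployment rate ≈ 8.23%.

Initially, labor force = 167.86 + 18.57 = 186.43 million, so u = 18.57/186.43 = 9.96%.
After the first change, unemployed and labor force both fall by 9.97 → E = 167.86, U = 8.60, labor force = 176.46 million.
After the second change, employed falls and unemployed rises by 5.93; labor force unchanged → E = 161.93, U = 14.53, labor force = 176.46 million.
New unemployment rate = 14.53 / 176.46 = 8.23%.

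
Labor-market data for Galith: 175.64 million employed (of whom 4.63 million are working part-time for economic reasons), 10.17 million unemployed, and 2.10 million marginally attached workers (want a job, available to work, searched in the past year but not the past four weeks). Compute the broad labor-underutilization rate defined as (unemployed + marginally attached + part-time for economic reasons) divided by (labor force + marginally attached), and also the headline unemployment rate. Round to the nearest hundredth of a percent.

Labor force = 175.64 + 10.17 = 185.81 million.
Numerator = 10.17 + 2.10 + 4.63 = 16.90 million.
Denominator = 185.81 + 2.10 = 187.91 million.
Broad rate = 16.90 / 187.91 = 8.99%.
Headline unemployment rate = 10.17 / 185.81 = 5.47%.

Broad underutilization rate ≈ 8.99%; headline unemployment rate ≈ 5.47%.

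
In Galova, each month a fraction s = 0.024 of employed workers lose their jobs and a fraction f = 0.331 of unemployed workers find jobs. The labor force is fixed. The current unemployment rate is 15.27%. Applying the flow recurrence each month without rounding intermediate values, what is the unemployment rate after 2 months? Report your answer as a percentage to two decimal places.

Unemployment rate after two months ≈ 10.30%.

With a fixed labor force, u_{t+1} = u_t + s·(1−u_t) − f·u_t = u_t·(1−s−f) + s.
Here 1−s−f = 0.645 and s = 0.024.
u_1 = 0.152700 × 0.645 + 0.024 = 0.122492.
u_2 = 0.122492 × 0.645 + 0.024 = 0.103007.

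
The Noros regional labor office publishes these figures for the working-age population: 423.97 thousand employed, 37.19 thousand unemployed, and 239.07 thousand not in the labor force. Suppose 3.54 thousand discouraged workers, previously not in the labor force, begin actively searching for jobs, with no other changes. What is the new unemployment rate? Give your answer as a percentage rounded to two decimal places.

Initially, labor force = 423.97 + 37.19 = 461.16 thousand, so u = 37.19/461.16 = 8.06%.
After the change, unemployed and labor force both rise by 3.54 → E = 423.97, U = 40.73, labor force = 464.70 thousand.
New unemployment rate = 40.73 / 464.70 = 8.76%.

New unemployment rate ≈ 8.76%.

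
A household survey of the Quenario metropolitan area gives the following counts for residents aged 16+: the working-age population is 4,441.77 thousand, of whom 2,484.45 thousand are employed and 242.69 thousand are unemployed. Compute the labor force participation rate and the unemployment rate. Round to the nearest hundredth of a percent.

Labor force = employed + unemployed = 2,484.45 + 242.69 = 2,727.14 thousand.
Unemployment rate = 242.69 / 2,727.14 = 8.90%.
Labor force participation rate = 2,727.14 / 4,441.77 = 61.40%.

Labor force participation rate ≈ 61.40%; unemployment rate ≈ 8.90%.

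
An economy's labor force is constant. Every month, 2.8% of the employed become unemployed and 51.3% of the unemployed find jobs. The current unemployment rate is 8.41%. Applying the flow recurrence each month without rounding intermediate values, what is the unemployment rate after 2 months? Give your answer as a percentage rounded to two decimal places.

With a fixed labor force, u_{t+1} = u_t + s·(1−u_t) − f·u_t = u_t·(1−s−f) + s.
Here 1−s−f = 0.459 and s = 0.028.
u_1 = 0.084100 × 0.459 + 0.028 = 0.066602.
u_2 = 0.066602 × 0.459 + 0.028 = 0.058570.

Unemployment rate after two months ≈ 5.86%.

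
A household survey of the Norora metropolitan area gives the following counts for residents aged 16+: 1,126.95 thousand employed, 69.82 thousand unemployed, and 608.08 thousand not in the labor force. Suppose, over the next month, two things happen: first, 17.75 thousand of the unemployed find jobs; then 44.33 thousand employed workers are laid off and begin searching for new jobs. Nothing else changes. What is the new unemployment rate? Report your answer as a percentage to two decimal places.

Initially, labor force = 1,126.95 + 69.82 = 1,196.77 thousand, so u = 69.82/1,196.77 = 5.83%.
After the first change, unemployed falls and employed rises by 17.75; labor force unchanged → E = 1,144.70, U = 52.07, labor force = 1,196.77 thousand.
After the second change, employed falls and unemployed rises by 44.33; labor force unchanged → E = 1,100.37, U = 96.40, labor force = 1,196.77 thousand.
New unemployment rate = 96.40 / 1,196.77 = 8.06%.

New unemployment rate ≈ 8.06%.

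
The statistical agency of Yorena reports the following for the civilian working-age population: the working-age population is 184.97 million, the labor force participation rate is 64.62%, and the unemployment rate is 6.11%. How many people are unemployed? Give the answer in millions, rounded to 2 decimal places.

About 7.30 million are unemployed.

Labor force = 0.6462 × 184.97 = 119.53 million.
Unemployed = 0.0611 × 119.53 ≈ 7.30 million.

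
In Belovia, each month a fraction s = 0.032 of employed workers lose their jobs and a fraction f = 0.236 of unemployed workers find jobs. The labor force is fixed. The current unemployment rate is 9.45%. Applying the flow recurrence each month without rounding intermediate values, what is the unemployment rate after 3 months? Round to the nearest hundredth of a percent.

With a fixed labor force, u_{t+1} = u_t + s·(1−u_t) − f·u_t = u_t·(1−s−f) + s.
Here 1−s−f = 0.732 and s = 0.032.
u_1 = 0.094500 × 0.732 + 0.032 = 0.101174.
u_2 = 0.101174 × 0.732 + 0.032 = 0.106059.
u_3 = 0.106059 × 0.732 + 0.032 = 0.109635.

Unemployment rate after three months ≈ 10.96%.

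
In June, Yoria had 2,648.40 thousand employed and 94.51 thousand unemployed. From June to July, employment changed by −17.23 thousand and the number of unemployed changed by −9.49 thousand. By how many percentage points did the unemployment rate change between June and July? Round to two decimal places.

The unemployment rate changed by −0.32 percentage points.

June: labor force = 2,648.40 + 94.51 = 2,742.91; u = 94.51/2,742.91 = 3.45%.
July: labor force = 2,631.17 + 85.02 = 2,716.19; u = 85.02/2,716.19 = 3.13%.
Change = 3.13% − 3.45% = −0.32 pp.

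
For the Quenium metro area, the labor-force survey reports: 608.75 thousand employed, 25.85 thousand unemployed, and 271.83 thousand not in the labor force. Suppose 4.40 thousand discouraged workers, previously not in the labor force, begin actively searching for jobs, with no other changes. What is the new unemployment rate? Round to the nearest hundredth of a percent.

New unemployment rate ≈ 4.73%.

Initially, labor force = 608.75 + 25.85 = 634.60 thousand, so u = 25.85/634.60 = 4.07%.
After the change, unemployed and labor force both rise by 4.40 → E = 608.75, U = 30.25, labor force = 639.00 thousand.
New unemployment rate = 30.25 / 639.00 = 4.73%.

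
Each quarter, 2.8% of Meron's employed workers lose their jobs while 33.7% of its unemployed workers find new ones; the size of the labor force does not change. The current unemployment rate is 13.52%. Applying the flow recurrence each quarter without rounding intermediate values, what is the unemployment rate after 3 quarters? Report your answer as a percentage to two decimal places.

With a fixed labor force, u_{t+1} = u_t + s·(1−u_t) − f·u_t = u_t·(1−s−f) + s.
Here 1−s−f = 0.635 and s = 0.028.
u_1 = 0.135200 × 0.635 + 0.028 = 0.113852.
u_2 = 0.113852 × 0.635 + 0.028 = 0.100296.
u_3 = 0.100296 × 0.635 + 0.028 = 0.091688.

Unemployment rate after three quarters ≈ 9.17%.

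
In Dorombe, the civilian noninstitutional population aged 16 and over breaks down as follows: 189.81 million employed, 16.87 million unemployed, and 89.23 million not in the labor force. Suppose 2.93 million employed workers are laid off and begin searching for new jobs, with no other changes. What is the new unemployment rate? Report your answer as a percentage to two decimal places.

New unemployment rate ≈ 9.58%.

Initially, labor force = 189.81 + 16.87 = 206.68 million, so u = 16.87/206.68 = 8.16%.
After the change, employed falls and unemployed rises by 2.93; labor force unchanged → E = 186.88, U = 19.80, labor force = 206.68 million.
New unemployment rate = 19.80 / 206.68 = 9.58%.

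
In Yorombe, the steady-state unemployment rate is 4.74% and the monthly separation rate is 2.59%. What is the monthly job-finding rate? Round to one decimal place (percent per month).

From u* = s/(s+f): f = s·(1−u)/u.
f = 2.59 × (1 − 0.0474) / 0.0474 = 2.4672 / 0.0474 ≈ 52.1% per month.

Job-finding rate ≈ 52.1% per month.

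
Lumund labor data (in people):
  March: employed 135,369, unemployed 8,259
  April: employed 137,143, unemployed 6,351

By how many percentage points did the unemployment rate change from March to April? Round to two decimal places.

The unemployment rate changed by −1.32 percentage points.

March: labor force = 135,369 + 8,259 = 143,628; u = 8,259/143,628 = 5.75%.
April: labor force = 137,143 + 6,351 = 143,494; u = 6,351/143,494 = 4.43%.
Change = 4.43% − 5.75% = −1.32 pp.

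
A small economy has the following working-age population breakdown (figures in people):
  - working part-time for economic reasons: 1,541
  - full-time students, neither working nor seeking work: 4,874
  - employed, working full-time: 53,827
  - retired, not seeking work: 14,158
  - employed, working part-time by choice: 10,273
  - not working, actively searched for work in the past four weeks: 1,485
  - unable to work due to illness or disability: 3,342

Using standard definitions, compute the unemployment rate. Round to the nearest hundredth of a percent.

Employed = 1,541 + 53,827 + 10,273 = 65,641 (anyone who worked, including part-time for economic reasons, counts as employed).
Unemployed = 1,485.
Labor force = 65,641 + 1,485 = 67,126.
Unemployment rate = 1,485 / 67,126 = 2.21%.

Unemployment rate ≈ 2.21%.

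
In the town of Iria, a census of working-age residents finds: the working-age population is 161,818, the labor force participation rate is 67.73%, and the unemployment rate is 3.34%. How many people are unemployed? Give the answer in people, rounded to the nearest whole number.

About 3,661 are unemployed.

Labor force = 0.6773 × 161,818 = 109,599.
Unemployed = 0.0334 × 109,599 ≈ 3,661.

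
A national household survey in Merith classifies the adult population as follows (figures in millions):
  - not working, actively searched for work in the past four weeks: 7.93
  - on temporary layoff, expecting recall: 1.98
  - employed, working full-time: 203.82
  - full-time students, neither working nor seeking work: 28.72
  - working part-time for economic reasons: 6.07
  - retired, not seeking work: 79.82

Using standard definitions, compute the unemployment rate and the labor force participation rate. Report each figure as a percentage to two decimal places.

Employed = 203.82 + 6.07 = 209.89 million (anyone who worked, including part-time for economic reasons, counts as employed).
Unemployed = 7.93 + 1.98 = 9.91 million (jobless and actively searching, or on temporary layoff).
Labor force = 209.89 + 9.91 = 219.80 million.
Not in labor force = 28.72 + 79.82 = 108.54 million (those not working and not actively searching are outside the labor force).
Civilian working-age population = 219.80 + 108.54 = 328.34 million.
Unemployment rate = 9.91 / 219.80 = 4.51%.
Labor force participation rate = 219.80 / 328.34 = 66.94%.

Unemployment rate ≈ 4.51%; labor force participation rate ≈ 66.94%.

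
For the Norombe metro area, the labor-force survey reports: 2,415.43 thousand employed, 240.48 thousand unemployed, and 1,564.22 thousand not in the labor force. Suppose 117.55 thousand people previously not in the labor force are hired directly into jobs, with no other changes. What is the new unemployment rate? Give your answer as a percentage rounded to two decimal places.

Initially, labor force = 2,415.43 + 240.48 = 2,655.91 thousand, so u = 240.48/2,655.91 = 9.05%.
After the change, employed and labor force both rise by 117.55; unemployed unchanged → E = 2,532.98, U = 240.48, labor force = 2,773.46 thousand.
New unemployment rate = 240.48 / 2,773.46 = 8.67%.

New unemployment rate ≈ 8.67%.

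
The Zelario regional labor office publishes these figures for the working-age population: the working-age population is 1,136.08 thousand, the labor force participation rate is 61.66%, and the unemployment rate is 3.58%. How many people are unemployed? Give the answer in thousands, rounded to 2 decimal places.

Labor force = 0.6166 × 1,136.08 = 700.51 thousand.
Unemployed = 0.0358 × 700.51 ≈ 25.08 thousand.

About 25.08 thousand are unemployed.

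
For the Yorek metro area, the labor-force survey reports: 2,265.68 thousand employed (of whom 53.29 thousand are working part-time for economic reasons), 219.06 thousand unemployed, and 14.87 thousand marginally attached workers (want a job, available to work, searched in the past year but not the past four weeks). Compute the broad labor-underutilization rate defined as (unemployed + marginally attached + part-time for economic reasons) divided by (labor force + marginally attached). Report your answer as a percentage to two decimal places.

Labor force = 2,265.68 + 219.06 = 2,484.74 thousand.
Numerator = 219.06 + 14.87 + 53.29 = 287.22 thousand.
Denominator = 2,484.74 + 14.87 = 2,499.61 thousand.
Broad rate = 287.22 / 2,499.61 = 11.49%.

Broad underutilization rate ≈ 11.49%.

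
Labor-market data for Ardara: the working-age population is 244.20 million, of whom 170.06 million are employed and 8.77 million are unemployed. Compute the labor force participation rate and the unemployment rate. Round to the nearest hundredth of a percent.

Labor force = employed + unemployed = 170.06 + 8.77 = 178.83 million.
Unemployment rate = 8.77 / 178.83 = 4.90%.
Labor force participation rate = 178.83 / 244.20 = 73.23%.

Labor force participation rate ≈ 73.23%; unemployment rate ≈ 4.90%.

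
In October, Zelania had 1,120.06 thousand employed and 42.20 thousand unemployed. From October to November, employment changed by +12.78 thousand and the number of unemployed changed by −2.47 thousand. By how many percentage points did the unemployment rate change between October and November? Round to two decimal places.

October: labor force = 1,120.06 + 42.20 = 1,162.26; u = 42.20/1,162.26 = 3.63%.
November: labor force = 1,132.84 + 39.73 = 1,172.57; u = 39.73/1,172.57 = 3.39%.
Change = 3.39% − 3.63% = −0.24 pp.

The unemployment rate changed by −0.24 percentage points.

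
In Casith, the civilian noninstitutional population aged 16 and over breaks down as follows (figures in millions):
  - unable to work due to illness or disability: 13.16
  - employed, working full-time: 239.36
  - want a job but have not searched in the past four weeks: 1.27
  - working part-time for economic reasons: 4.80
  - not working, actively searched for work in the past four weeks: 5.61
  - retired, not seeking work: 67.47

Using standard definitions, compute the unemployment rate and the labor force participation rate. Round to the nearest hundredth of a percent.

Employed = 239.36 + 4.80 = 244.16 million (anyone who worked, including part-time for economic reasons, counts as employed).
Unemployed = 5.61 million.
Labor force = 244.16 + 5.61 = 249.77 million.
Not in labor force = 13.16 + 1.27 + 67.47 = 81.90 million (those not working and not actively searching are outside the labor force — including those who want a job but have given up searching).
Civilian working-age population = 249.77 + 81.90 = 331.67 million.
Unemployment rate = 5.61 / 249.77 = 2.25%.
Labor force participation rate = 249.77 / 331.67 = 75.31%.

Unemployment rate ≈ 2.25%; labor force participation rate ≈ 75.31%.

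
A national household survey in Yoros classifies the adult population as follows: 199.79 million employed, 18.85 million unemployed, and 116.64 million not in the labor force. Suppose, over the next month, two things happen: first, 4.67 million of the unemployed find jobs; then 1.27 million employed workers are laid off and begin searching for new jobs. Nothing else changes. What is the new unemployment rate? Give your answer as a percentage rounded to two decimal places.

New unemployment rate ≈ 7.07%.

Initially, labor force = 199.79 + 18.85 = 218.64 million, so u = 18.85/218.64 = 8.62%.
After the first change, unemployed falls and employed rises by 4.67; labor force unchanged → E = 204.46, U = 14.18, labor force = 218.64 million.
After the second change, employed falls and unemployed rises by 1.27; labor force unchanged → E = 203.19, U = 15.45, labor force = 218.64 million.
New unemployment rate = 15.45 / 218.64 = 7.07%.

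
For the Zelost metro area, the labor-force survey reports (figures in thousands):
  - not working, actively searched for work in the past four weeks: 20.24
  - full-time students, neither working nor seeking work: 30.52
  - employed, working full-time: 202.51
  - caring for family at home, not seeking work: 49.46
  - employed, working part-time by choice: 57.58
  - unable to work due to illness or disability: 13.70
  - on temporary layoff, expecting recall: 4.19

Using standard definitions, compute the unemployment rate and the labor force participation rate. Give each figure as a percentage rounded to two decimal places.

Employed = 202.51 + 57.58 = 260.09 thousand.
Unemployed = 20.24 + 4.19 = 24.43 thousand (jobless and actively searching, or on temporary layoff).
Labor force = 260.09 + 24.43 = 284.52 thousand.
Not in labor force = 30.52 + 49.46 + 13.70 = 93.68 thousand (those not working and not actively searching are outside the labor force).
Civilian working-age population = 284.52 + 93.68 = 378.20 thousand.
Unemployment rate = 24.43 / 284.52 = 8.59%.
Labor force participation rate = 284.52 / 378.20 = 75.23%.

Unemployment rate ≈ 8.59%; labor force participation rate ≈ 75.23%.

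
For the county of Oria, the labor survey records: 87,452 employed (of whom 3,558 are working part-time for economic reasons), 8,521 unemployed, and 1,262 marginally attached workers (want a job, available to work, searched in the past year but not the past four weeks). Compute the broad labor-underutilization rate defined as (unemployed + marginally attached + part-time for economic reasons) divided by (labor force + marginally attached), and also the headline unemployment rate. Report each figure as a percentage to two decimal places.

Labor force = 87,452 + 8,521 = 95,973.
Numerator = 8,521 + 1,262 + 3,558 = 13,341.
Denominator = 95,973 + 1,262 = 97,235.
Broad rate = 13,341 / 97,235 = 13.72%.
Headline unemployment rate = 8,521 / 95,973 = 8.88%.

Broad underutilization rate ≈ 13.72%; headline unemployment rate ≈ 8.88%.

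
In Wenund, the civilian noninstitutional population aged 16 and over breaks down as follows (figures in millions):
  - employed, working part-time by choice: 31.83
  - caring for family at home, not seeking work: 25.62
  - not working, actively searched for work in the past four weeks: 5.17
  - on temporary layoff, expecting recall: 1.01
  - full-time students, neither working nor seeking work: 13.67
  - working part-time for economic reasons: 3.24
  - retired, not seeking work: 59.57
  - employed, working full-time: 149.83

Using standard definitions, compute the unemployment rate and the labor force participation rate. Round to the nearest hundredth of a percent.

Employed = 31.83 + 3.24 + 149.83 = 184.90 million (anyone who worked, including part-time for economic reasons, counts as employed).
Unemployed = 5.17 + 1.01 = 6.18 million (jobless and actively searching, or on temporary layoff).
Labor force = 184.90 + 6.18 = 191.08 million.
Not in labor force = 25.62 + 13.67 + 59.57 = 98.86 million (those not working and not actively searching are outside the labor force).
Civilian working-age population = 191.08 + 98.86 = 289.94 million.
Unemployment rate = 6.18 / 191.08 = 3.23%.
Labor force participation rate = 191.08 / 289.94 = 65.90%.

Unemployment rate ≈ 3.23%; labor force participation rate ≈ 65.90%.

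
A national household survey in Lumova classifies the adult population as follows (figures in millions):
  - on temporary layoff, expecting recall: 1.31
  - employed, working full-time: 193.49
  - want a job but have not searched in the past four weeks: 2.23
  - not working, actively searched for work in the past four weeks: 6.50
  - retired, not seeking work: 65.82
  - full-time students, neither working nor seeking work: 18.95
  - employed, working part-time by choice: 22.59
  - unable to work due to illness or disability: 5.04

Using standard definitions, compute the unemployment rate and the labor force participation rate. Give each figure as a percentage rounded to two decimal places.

Unemployment rate ≈ 3.49%; labor force participation rate ≈ 70.87%.

Employed = 193.49 + 22.59 = 216.08 million.
Unemployed = 1.31 + 6.50 = 7.81 million (jobless and actively searching, or on temporary layoff).
Labor force = 216.08 + 7.81 = 223.89 million.
Not in labor force = 2.23 + 65.82 + 18.95 + 5.04 = 92.04 million (those not working and not actively searching are outside the labor force — including those who want a job but have given up searching).
Civilian working-age population = 223.89 + 92.04 = 315.93 million.
Unemployment rate = 7.81 / 223.89 = 3.49%.
Labor force participation rate = 223.89 / 315.93 = 70.87%.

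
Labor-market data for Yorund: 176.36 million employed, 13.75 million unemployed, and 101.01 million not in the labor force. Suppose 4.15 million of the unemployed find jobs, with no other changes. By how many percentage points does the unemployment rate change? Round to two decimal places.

The unemployment rate changes by −2.18 percentage points.

Initially, labor force = 176.36 + 13.75 = 190.11 million, so u = 13.75/190.11 = 7.23%.
After the change, unemployed falls and employed rises by 4.15; labor force unchanged → E = 180.51, U = 9.60, labor force = 190.11 million.
New unemployment rate = 9.60 / 190.11 = 5.05%.
Change = 5.05% − 7.23% = −2.18 percentage points.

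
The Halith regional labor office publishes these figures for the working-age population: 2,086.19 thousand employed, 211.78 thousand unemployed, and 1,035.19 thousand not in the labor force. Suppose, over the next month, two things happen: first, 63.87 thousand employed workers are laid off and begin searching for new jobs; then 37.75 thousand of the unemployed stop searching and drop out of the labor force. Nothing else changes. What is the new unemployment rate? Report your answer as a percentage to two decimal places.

New unemployment rate ≈ 10.53%.

Initially, labor force = 2,086.19 + 211.78 = 2,297.97 thousand, so u = 211.78/2,297.97 = 9.22%.
After the first change, employed falls and unemployed rises by 63.87; labor force unchanged → E = 2,022.32, U = 275.65, labor force = 2,297.97 thousand.
After the second change, unemployed and labor force both fall by 37.75 → E = 2,022.32, U = 237.90, labor force = 2,260.22 thousand.
New unemployment rate = 237.90 / 2,260.22 = 10.53%.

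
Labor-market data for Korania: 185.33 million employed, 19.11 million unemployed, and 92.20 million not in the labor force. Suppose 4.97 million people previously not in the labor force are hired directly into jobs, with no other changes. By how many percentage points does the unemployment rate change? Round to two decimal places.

Initially, labor force = 185.33 + 19.11 = 204.44 million, so u = 19.11/204.44 = 9.35%.
After the change, employed and labor force both rise by 4.97; unemployed unchanged → E = 190.30, U = 19.11, labor force = 209.41 million.
New unemployment rate = 19.11 / 209.41 = 9.13%.
Change = 9.13% − 9.35% = −0.22 percentage points.

The unemployment rate changes by −0.22 percentage points.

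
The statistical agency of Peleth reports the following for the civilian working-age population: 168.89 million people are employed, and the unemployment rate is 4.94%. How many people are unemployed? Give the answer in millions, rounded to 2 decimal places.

Let U be the number unemployed. The labor force is E + U, and U/(E+U) = 0.0494.
So U = 0.0494 × 168.89 / (1 − 0.0494) = 8.3432 / 0.9506 ≈ 8.78 million.

About 8.78 million are unemployed.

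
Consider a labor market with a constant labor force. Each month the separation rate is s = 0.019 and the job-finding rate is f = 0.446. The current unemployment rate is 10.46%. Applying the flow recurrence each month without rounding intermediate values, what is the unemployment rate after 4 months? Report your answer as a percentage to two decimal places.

Unemployment rate after four months ≈ 4.61%.

With a fixed labor force, u_{t+1} = u_t + s·(1−u_t) − f·u_t = u_t·(1−s−f) + s.
Here 1−s−f = 0.535 and s = 0.019.
u_1 = 0.104600 × 0.535 + 0.019 = 0.074961.
u_2 = 0.074961 × 0.535 + 0.019 = 0.059104.
u_3 = 0.059104 × 0.535 + 0.019 = 0.050621.
u_4 = 0.050621 × 0.535 + 0.019 = 0.046082.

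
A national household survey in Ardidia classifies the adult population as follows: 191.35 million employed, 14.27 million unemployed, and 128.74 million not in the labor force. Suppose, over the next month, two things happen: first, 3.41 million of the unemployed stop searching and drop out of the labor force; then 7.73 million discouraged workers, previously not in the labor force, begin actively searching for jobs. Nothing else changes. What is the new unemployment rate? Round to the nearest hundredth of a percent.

Initially, labor force = 191.35 + 14.27 = 205.62 million, so u = 14.27/205.62 = 6.94%.
After the first change, unemployed and labor force both fall by 3.41 → E = 191.35, U = 10.86, labor force = 202.21 million.
After the second change, unemployed and labor force both rise by 7.73 → E = 191.35, U = 18.59, labor force = 209.94 million.
New unemployment rate = 18.59 / 209.94 = 8.85%.

New unemployment rate ≈ 8.85%.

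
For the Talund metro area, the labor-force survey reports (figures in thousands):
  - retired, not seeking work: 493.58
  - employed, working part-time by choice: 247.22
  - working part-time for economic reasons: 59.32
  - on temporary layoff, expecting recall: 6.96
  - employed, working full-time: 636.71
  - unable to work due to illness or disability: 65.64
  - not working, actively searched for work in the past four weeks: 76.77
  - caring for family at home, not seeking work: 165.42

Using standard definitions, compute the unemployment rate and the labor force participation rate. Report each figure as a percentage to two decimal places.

Unemployment rate ≈ 8.15%; labor force participation rate ≈ 58.63%.

Employed = 247.22 + 59.32 + 636.71 = 943.25 thousand (anyone who worked, including part-time for economic reasons, counts as employed).
Unemployed = 6.96 + 76.77 = 83.73 thousand (jobless and actively searching, or on temporary layoff).
Labor force = 943.25 + 83.73 = 1,026.98 thousand.
Not in labor force = 493.58 + 65.64 + 165.42 = 724.64 thousand (those not working and not actively searching are outside the labor force).
Civilian working-age population = 1,026.98 + 724.64 = 1,751.62 thousand.
Unemployment rate = 83.73 / 1,026.98 = 8.15%.
Labor force participation rate = 1,026.98 / 1,751.62 = 58.63%.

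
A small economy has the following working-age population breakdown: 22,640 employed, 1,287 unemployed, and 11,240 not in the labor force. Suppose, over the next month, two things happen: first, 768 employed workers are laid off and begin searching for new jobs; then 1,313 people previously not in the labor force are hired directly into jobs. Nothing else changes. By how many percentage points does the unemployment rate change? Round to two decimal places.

The unemployment rate changes by +2.76 percentage points.

Initially, labor force = 22,640 + 1,287 = 23,927, so u = 1,287/23,927 = 5.38%.
After the first change, employed falls and unemployed rises by 768; labor force unchanged → E = 21,872, U = 2,055, labor force = 23,927.
After the second change, employed and labor force both rise by 1,313; unemployed unchanged → E = 23,185, U = 2,055, labor force = 25,240.
New unemployment rate = 2,055 / 25,240 = 8.14%.
Change = 8.14% − 5.38% = +2.76 percentage points.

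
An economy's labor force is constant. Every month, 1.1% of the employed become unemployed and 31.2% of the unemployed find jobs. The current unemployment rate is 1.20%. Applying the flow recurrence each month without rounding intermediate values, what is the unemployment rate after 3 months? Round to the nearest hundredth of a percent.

With a fixed labor force, u_{t+1} = u_t + s·(1−u_t) − f·u_t = u_t·(1−s−f) + s.
Here 1−s−f = 0.677 and s = 0.011.
u_1 = 0.012000 × 0.677 + 0.011 = 0.019124.
u_2 = 0.019124 × 0.677 + 0.011 = 0.023947.
u_3 = 0.023947 × 0.677 + 0.011 = 0.027212.

Unemployment rate after three months ≈ 2.72%.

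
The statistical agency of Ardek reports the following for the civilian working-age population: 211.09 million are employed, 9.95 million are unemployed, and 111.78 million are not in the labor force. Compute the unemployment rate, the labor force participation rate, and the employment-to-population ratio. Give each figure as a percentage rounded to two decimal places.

Labor force = employed + unemployed = 211.09 + 9.95 = 221.04 million.
Working-age population = 221.04 + 111.78 = 332.82 million.
Unemployment rate = 9.95 / 221.04 = 4.50%.
Labor force participation rate = 221.04 / 332.82 = 66.41%.
Employment-population ratio = 211.09 / 332.82 = 63.42%.

Unemployment rate ≈ 4.50%; labor force participation rate ≈ 66.41%; employment-population ratio ≈ 63.42%.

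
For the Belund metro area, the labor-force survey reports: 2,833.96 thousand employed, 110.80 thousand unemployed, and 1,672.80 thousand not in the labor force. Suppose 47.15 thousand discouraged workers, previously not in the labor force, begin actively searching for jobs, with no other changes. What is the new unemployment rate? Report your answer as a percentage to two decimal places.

New unemployment rate ≈ 5.28%.

Initially, labor force = 2,833.96 + 110.80 = 2,944.76 thousand, so u = 110.80/2,944.76 = 3.76%.
After the change, unemployed and labor force both rise by 47.15 → E = 2,833.96, U = 157.95, labor force = 2,991.91 thousand.
New unemployment rate = 157.95 / 2,991.91 = 5.28%.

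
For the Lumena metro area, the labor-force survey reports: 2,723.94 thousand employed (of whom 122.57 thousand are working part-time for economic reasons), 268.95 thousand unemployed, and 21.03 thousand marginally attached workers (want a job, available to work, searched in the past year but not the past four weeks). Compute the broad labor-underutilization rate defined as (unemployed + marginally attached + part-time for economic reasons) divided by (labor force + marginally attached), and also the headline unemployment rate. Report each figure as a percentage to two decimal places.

Labor force = 2,723.94 + 268.95 = 2,992.89 thousand.
Numerator = 268.95 + 21.03 + 122.57 = 412.55 thousand.
Denominator = 2,992.89 + 21.03 = 3,013.92 thousand.
Broad rate = 412.55 / 3,013.92 = 13.69%.
Headline unemployment rate = 268.95 / 2,992.89 = 8.99%.

Broad underutilization rate ≈ 13.69%; headline unemployment rate ≈ 8.99%.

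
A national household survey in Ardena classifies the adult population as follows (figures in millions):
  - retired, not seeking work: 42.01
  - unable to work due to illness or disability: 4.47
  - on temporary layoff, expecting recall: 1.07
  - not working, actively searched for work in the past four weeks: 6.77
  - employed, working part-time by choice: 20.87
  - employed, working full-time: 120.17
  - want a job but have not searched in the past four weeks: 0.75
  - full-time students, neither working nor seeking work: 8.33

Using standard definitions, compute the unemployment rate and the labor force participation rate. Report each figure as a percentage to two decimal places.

Unemployment rate ≈ 5.27%; labor force participation rate ≈ 72.82%.

Employed = 20.87 + 120.17 = 141.04 million.
Unemployed = 1.07 + 6.77 = 7.84 million (jobless and actively searching, or on temporary layoff).
Labor force = 141.04 + 7.84 = 148.88 million.
Not in labor force = 42.01 + 4.47 + 0.75 + 8.33 = 55.56 million (those not working and not actively searching are outside the labor force — including those who want a job but have given up searching).
Civilian working-age population = 148.88 + 55.56 = 204.44 million.
Unemployment rate = 7.84 / 148.88 = 5.27%.
Labor force participation rate = 148.88 / 204.44 = 72.82%.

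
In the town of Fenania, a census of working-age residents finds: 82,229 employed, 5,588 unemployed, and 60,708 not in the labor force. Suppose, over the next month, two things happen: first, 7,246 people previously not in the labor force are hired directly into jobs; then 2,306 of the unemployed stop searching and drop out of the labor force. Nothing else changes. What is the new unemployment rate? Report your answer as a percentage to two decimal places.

New unemployment rate ≈ 3.54%.

Initially, labor force = 82,229 + 5,588 = 87,817, so u = 5,588/87,817 = 6.36%.
After the first change, employed and labor force both rise by 7,246; unemployed unchanged → E = 89,475, U = 5,588, labor force = 95,063.
After the second change, unemployed and labor force both fall by 2,306 → E = 89,475, U = 3,282, labor force = 92,757.
New unemployment rate = 3,282 / 92,757 = 3.54%.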